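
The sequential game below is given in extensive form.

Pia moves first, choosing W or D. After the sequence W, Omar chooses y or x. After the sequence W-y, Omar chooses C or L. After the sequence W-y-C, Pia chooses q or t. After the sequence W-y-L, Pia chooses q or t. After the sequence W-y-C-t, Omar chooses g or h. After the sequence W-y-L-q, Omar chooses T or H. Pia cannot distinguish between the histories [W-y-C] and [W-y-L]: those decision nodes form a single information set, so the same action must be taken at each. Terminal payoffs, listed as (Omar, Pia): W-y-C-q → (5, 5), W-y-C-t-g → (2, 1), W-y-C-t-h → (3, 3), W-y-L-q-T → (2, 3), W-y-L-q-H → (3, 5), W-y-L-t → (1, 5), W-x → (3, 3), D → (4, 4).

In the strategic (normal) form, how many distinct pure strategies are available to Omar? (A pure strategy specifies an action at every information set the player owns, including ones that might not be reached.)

Omar owns the node after W with actions {y, x} — two choices.
Omar owns the node after W-y with actions {C, L} — two choices.
Omar owns the node after W-y-C-t with actions {g, h} — two choices.
Omar owns the node after W-y-L-q with actions {T, H} — two choices.
A pure strategy fixes one action at each information set independently, so the count is the product 2 × 2 × 2 × 2 = 16.

16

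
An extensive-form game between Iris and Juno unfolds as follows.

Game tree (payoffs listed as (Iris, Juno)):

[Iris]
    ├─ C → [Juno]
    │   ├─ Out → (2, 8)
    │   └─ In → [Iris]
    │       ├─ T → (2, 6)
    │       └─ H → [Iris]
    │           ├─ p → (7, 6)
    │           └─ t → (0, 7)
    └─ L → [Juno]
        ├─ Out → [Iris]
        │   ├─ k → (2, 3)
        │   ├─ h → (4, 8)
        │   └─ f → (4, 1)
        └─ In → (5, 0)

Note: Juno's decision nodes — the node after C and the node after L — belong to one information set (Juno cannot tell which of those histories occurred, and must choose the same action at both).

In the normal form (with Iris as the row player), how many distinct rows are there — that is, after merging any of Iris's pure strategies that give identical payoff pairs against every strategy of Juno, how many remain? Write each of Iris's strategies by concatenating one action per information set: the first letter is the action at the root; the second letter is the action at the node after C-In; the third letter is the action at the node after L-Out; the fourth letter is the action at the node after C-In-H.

Iris has 24 pure strategies: CTkp, CTkt, CThp, CTht, CTfp, CTft, CHkp, CHkt, CHhp, CHht, CHfp, CHft, LTkp, LTkt, LThp, LTht, LTfp, LTft, LHkp, LHkt, LHhp, LHht, LHfp, LHft. Columns: Out, In.
{CTkp, CTkt, CThp, CTht, CTfp, CTft} → row (2,8) (2,6)
{CHkp, CHhp, CHfp} → row (2,8) (7,6)
{CHkt, CHht, CHft} → row (2,8) (0,7)
{LTkp, LTkt, LHkp, LHkt} → row (2,3) (5,0)
{LThp, LTht, LHhp, LHht} → row (4,8) (5,0)
{LTfp, LTft, LHfp, LHft} → row (4,1) (5,0)
That's 6 distinct rows out of 24 strategies.

6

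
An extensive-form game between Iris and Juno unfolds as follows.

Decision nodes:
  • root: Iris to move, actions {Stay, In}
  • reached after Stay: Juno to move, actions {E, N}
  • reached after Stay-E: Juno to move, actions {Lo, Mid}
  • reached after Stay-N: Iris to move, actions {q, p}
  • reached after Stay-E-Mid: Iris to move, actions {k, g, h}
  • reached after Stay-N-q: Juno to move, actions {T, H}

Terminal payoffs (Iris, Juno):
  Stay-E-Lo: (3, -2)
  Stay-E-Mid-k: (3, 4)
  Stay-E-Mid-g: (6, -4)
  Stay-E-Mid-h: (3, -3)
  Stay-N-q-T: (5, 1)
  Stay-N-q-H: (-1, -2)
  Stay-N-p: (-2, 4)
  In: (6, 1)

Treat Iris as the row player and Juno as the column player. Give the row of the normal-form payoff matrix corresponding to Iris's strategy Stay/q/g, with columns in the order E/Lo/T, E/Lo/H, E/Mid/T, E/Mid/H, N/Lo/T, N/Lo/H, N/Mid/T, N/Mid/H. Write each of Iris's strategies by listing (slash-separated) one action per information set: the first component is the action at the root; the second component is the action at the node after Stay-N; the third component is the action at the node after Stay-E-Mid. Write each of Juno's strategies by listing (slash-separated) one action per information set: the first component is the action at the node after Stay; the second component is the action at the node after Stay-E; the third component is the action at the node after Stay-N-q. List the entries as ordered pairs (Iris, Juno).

(3,-2) (3,-2) (6,-4) (6,-4) (5,1) (-1,-2) (5,1) (-1,-2)

vs E/Lo/T: Iris plays Stay → Juno plays E at [Stay] → Juno plays Lo at [Stay-E] → (3, -2)
vs E/Lo/H: Iris plays Stay → Juno plays E at [Stay] → Juno plays Lo at [Stay-E] → (3, -2)
vs E/Mid/T: Iris plays Stay → Juno plays E at [Stay] → Juno plays Mid at [Stay-E] → Iris plays g at [Stay-E-Mid] → (6, -4)
vs E/Mid/H: Iris plays Stay → Juno plays E at [Stay] → Juno plays Mid at [Stay-E] → Iris plays g at [Stay-E-Mid] → (6, -4)
vs N/Lo/T: Iris plays Stay → Juno plays N at [Stay] → Iris plays q at [Stay-N] → Juno plays T at [Stay-N-q] → (5, 1)
vs N/Lo/H: Iris plays Stay → Juno plays N at [Stay] → Iris plays q at [Stay-N] → Juno plays H at [Stay-N-q] → (-1, -2)
vs N/Mid/T: Iris plays Stay → Juno plays N at [Stay] → Iris plays q at [Stay-N] → Juno plays T at [Stay-N-q] → (5, 1)
vs N/Mid/H: Iris plays Stay → Juno plays N at [Stay] → Iris plays q at [Stay-N] → Juno plays H at [Stay-N-q] → (-1, -2)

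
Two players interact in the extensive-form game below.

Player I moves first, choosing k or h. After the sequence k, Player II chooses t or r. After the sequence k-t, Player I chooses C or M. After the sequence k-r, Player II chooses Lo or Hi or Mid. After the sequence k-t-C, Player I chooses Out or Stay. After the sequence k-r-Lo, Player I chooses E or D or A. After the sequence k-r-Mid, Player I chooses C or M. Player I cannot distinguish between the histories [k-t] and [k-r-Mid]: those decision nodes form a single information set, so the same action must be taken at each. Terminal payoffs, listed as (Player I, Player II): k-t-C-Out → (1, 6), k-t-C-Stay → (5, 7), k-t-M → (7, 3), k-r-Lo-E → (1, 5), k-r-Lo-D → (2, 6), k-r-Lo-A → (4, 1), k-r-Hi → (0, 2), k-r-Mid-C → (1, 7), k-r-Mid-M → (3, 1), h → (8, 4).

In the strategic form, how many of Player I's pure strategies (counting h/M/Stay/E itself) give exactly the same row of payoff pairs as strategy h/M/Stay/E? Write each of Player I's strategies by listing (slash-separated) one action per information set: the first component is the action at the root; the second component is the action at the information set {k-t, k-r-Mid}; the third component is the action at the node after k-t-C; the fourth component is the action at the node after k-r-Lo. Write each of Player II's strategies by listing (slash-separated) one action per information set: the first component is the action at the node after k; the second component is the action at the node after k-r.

12

Row for h/M/Stay/E (columns t/Lo, t/Hi, t/Mid, r/Lo, r/Hi, r/Mid): (8,4) (8,4) (8,4) (8,4) (8,4) (8,4).
Under h/M/Stay/E, Player I's choice at the information set {k-t, k-r-Mid} and at the node after k-t-C and at the node after k-r-Lo can never be reached regardless of what Player II does, so varying those choices leaves every outcome unchanged.
Holding the reachable choices fixed and varying the unreachable ones freely already gives 2 × 2 × 3 = 12 equivalent strategies.
No other strategy reproduces this row, so those 12 are the full class: h/C/Out/E, h/C/Out/D, h/C/Out/A, h/C/Stay/E, h/C/Stay/D, h/C/Stay/A, h/M/Out/E, h/M/Out/D, h/M/Out/A, h/M/Stay/E, h/M/Stay/D, h/M/Stay/A.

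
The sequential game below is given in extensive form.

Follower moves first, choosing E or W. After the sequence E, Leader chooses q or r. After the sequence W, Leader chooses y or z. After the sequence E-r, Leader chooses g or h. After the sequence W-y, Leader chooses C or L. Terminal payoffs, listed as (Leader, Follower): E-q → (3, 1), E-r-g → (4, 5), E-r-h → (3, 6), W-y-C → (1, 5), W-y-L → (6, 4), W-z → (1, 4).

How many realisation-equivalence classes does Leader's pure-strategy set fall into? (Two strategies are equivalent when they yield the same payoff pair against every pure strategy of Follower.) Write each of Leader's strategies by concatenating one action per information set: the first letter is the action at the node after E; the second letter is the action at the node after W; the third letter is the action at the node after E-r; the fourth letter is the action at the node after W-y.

Leader has 16 pure strategies: qygC, qygL, qyhC, qyhL, qzgC, qzgL, qzhC, qzhL, rygC, rygL, ryhC, ryhL, rzgC, rzgL, rzhC, rzhL. Columns: E, W.
{qygC, qyhC} → row (3,1) (1,5)
{qygL, qyhL} → row (3,1) (6,4)
{qzgC, qzgL, qzhC, qzhL} → row (3,1) (1,4)
{rygC} → row (4,5) (1,5)
{rygL} → row (4,5) (6,4)
{ryhC} → row (3,6) (1,5)
{ryhL} → row (3,6) (6,4)
{rzgC, rzgL} → row (4,5) (1,4)
{rzhC, rzhL} → row (3,6) (1,4)
That's 9 distinct rows out of 16 strategies.

9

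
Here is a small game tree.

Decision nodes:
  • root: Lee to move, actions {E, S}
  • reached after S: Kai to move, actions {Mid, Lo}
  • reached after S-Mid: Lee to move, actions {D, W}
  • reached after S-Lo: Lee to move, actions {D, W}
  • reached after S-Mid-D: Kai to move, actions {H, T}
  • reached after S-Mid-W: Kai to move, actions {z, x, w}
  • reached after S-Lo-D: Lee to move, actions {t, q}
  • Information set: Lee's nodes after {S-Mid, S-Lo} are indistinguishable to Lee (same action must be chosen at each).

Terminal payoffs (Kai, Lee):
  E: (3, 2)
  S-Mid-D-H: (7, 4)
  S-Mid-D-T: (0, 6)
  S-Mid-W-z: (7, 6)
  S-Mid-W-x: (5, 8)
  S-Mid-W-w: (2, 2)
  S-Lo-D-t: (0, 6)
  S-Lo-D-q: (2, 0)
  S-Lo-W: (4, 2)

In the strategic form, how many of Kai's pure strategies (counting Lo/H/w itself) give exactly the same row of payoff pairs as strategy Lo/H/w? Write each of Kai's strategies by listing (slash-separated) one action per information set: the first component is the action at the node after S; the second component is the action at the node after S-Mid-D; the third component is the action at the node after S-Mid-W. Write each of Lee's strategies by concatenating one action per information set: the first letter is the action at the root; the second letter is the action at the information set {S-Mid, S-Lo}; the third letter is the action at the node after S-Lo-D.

Row for Lo/H/w (columns EDt, EDq, EWt, EWq, SDt, SDq, SWt, SWq): (3,2) (3,2) (3,2) (3,2) (0,6) (2,0) (4,2) (4,2).
Under Lo/H/w, Kai's choice at the node after S-Mid-D and at the node after S-Mid-W can never be reached regardless of what Lee does, so varying those choices leaves every outcome unchanged.
Holding the reachable choices fixed and varying the unreachable ones freely already gives 2 × 3 = 6 equivalent strategies.
No other strategy reproduces this row, so those 6 are the full class: Lo/H/z, Lo/H/x, Lo/H/w, Lo/T/z, Lo/T/x, Lo/T/w.

6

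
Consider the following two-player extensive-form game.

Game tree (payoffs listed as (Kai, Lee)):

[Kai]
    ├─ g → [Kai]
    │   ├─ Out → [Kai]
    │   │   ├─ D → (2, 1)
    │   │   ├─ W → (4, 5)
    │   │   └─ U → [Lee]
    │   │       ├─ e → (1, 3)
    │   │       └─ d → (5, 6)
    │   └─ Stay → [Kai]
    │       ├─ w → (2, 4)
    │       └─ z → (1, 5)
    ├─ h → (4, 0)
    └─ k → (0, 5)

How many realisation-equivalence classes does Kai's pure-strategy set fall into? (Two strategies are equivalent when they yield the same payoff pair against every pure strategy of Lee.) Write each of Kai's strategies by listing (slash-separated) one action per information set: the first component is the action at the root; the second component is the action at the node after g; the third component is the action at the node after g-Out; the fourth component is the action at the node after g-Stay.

Kai has 36 pure strategies: g/Out/D/w, g/Out/D/z, g/Out/W/w, g/Out/W/z, g/Out/U/w, g/Out/U/z, g/Stay/D/w, g/Stay/D/z, g/Stay/W/w, g/Stay/W/z, g/Stay/U/w, g/Stay/U/z, h/Out/D/w, h/Out/D/z, h/Out/W/w, h/Out/W/z, h/Out/U/w, h/Out/U/z, h/Stay/D/w, h/Stay/D/z, h/Stay/W/w, h/Stay/W/z, h/Stay/U/w, h/Stay/U/z, k/Out/D/w, k/Out/D/z, k/Out/W/w, k/Out/W/z, k/Out/U/w, k/Out/U/z, k/Stay/D/w, k/Stay/D/z, k/Stay/W/w, k/Stay/W/z, k/Stay/U/w, k/Stay/U/z. Columns: e, d.
{g/Out/D/w, g/Out/D/z} → row (2,1) (2,1)
{g/Out/W/w, g/Out/W/z} → row (4,5) (4,5)
{g/Out/U/w, g/Out/U/z} → row (1,3) (5,6)
{g/Stay/D/w, g/Stay/W/w, g/Stay/U/w} → row (2,4) (2,4)
{g/Stay/D/z, g/Stay/W/z, g/Stay/U/z} → row (1,5) (1,5)
{h/Out/D/w, h/Out/D/z, h/Out/W/w, h/Out/W/z, h/Out/U/w, h/Out/U/z, h/Stay/D/w, h/Stay/D/z, h/Stay/W/w, h/Stay/W/z, h/Stay/U/w, h/Stay/U/z} → row (4,0) (4,0)
{k/Out/D/w, k/Out/D/z, k/Out/W/w, k/Out/W/z, k/Out/U/w, k/Out/U/z, k/Stay/D/w, k/Stay/D/z, k/Stay/W/w, k/Stay/W/z, k/Stay/U/w, k/Stay/U/z} → row (0,5) (0,5)
That's 7 distinct rows out of 36 strategies.

7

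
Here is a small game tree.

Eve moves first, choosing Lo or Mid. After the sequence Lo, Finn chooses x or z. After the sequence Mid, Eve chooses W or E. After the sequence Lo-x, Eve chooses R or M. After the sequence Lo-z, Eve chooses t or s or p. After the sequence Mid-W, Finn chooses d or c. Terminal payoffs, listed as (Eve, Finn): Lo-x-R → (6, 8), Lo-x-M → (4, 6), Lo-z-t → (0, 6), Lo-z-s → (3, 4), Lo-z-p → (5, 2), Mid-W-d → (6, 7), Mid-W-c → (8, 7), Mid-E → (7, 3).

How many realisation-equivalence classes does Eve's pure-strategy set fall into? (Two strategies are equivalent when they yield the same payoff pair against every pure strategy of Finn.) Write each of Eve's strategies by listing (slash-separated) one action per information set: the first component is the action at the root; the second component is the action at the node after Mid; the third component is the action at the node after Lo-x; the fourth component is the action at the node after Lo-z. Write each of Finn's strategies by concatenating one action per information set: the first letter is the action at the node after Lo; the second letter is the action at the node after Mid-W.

8

Eve has 24 pure strategies: Lo/W/R/t, Lo/W/R/s, Lo/W/R/p, Lo/W/M/t, Lo/W/M/s, Lo/W/M/p, Lo/E/R/t, Lo/E/R/s, Lo/E/R/p, Lo/E/M/t, Lo/E/M/s, Lo/E/M/p, Mid/W/R/t, Mid/W/R/s, Mid/W/R/p, Mid/W/M/t, Mid/W/M/s, Mid/W/M/p, Mid/E/R/t, Mid/E/R/s, Mid/E/R/p, Mid/E/M/t, Mid/E/M/s, Mid/E/M/p. Columns: xd, xc, zd, zc.
{Lo/W/R/t, Lo/E/R/t} → row (6,8) (6,8) (0,6) (0,6)
{Lo/W/R/s, Lo/E/R/s} → row (6,8) (6,8) (3,4) (3,4)
{Lo/W/R/p, Lo/E/R/p} → row (6,8) (6,8) (5,2) (5,2)
{Lo/W/M/t, Lo/E/M/t} → row (4,6) (4,6) (0,6) (0,6)
{Lo/W/M/s, Lo/E/M/s} → row (4,6) (4,6) (3,4) (3,4)
{Lo/W/M/p, Lo/E/M/p} → row (4,6) (4,6) (5,2) (5,2)
{Mid/W/R/t, Mid/W/R/s, Mid/W/R/p, Mid/W/M/t, Mid/W/M/s, Mid/W/M/p} → row (6,7) (8,7) (6,7) (8,7)
{Mid/E/R/t, Mid/E/R/s, Mid/E/R/p, Mid/E/M/t, Mid/E/M/s, Mid/E/M/p} → row (7,3) (7,3) (7,3) (7,3)
That's 8 distinct rows out of 24 strategies.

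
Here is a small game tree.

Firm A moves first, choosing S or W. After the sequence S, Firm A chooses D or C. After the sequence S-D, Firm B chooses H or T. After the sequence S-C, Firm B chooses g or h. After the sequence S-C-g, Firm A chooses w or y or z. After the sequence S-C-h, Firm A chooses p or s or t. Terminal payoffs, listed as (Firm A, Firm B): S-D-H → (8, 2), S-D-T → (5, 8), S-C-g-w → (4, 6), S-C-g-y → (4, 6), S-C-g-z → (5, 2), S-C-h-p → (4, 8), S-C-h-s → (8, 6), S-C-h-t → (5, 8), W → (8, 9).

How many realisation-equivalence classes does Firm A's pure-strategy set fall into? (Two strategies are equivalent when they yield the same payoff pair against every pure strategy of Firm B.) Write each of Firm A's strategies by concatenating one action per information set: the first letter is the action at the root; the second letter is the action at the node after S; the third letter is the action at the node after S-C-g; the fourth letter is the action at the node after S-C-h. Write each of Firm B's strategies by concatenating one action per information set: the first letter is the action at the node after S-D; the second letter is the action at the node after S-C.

Firm A has 36 pure strategies: SDwp, SDws, SDwt, SDyp, SDys, SDyt, SDzp, SDzs, SDzt, SCwp, SCws, SCwt, SCyp, SCys, SCyt, SCzp, SCzs, SCzt, WDwp, WDws, WDwt, WDyp, WDys, WDyt, WDzp, WDzs, WDzt, WCwp, WCws, WCwt, WCyp, WCys, WCyt, WCzp, WCzs, WCzt. Columns: Hg, Hh, Tg, Th.
{SDwp, SDws, SDwt, SDyp, SDys, SDyt, SDzp, SDzs, SDzt} → row (8,2) (8,2) (5,8) (5,8)
{SCwp, SCyp} → row (4,6) (4,8) (4,6) (4,8)
{SCws, SCys} → row (4,6) (8,6) (4,6) (8,6)
{SCwt, SCyt} → row (4,6) (5,8) (4,6) (5,8)
{SCzp} → row (5,2) (4,8) (5,2) (4,8)
{SCzs} → row (5,2) (8,6) (5,2) (8,6)
{SCzt} → row (5,2) (5,8) (5,2) (5,8)
{WDwp, WDws, WDwt, WDyp, WDys, WDyt, WDzp, WDzs, WDzt, WCwp, WCws, WCwt, WCyp, WCys, WCyt, WCzp, WCzs, WCzt} → row (8,9) (8,9) (8,9) (8,9)
That's 8 distinct rows out of 36 strategies.

8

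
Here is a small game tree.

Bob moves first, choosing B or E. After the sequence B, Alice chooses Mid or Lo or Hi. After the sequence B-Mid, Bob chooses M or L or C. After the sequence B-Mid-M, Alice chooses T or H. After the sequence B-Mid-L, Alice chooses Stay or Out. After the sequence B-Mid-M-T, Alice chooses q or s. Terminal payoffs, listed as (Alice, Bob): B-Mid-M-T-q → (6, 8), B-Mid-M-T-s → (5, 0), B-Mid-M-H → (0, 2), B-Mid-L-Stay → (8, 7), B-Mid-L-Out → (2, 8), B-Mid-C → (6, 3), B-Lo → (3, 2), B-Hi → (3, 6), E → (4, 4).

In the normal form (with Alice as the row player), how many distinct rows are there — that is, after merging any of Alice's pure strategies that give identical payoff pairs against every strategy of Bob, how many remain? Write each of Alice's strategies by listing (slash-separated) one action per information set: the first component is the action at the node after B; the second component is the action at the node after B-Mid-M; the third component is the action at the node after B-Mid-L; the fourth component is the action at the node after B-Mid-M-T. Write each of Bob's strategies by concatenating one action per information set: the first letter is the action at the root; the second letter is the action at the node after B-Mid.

Alice has 24 pure strategies: Mid/T/Stay/q, Mid/T/Stay/s, Mid/T/Out/q, Mid/T/Out/s, Mid/H/Stay/q, Mid/H/Stay/s, Mid/H/Out/q, Mid/H/Out/s, Lo/T/Stay/q, Lo/T/Stay/s, Lo/T/Out/q, Lo/T/Out/s, Lo/H/Stay/q, Lo/H/Stay/s, Lo/H/Out/q, Lo/H/Out/s, Hi/T/Stay/q, Hi/T/Stay/s, Hi/T/Out/q, Hi/T/Out/s, Hi/H/Stay/q, Hi/H/Stay/s, Hi/H/Out/q, Hi/H/Out/s. Columns: BM, BL, BC, EM, EL, EC.
{Mid/T/Stay/q} → row (6,8) (8,7) (6,3) (4,4) (4,4) (4,4)
{Mid/T/Stay/s} → row (5,0) (8,7) (6,3) (4,4) (4,4) (4,4)
{Mid/T/Out/q} → row (6,8) (2,8) (6,3) (4,4) (4,4) (4,4)
{Mid/T/Out/s} → row (5,0) (2,8) (6,3) (4,4) (4,4) (4,4)
{Mid/H/Stay/q, Mid/H/Stay/s} → row (0,2) (8,7) (6,3) (4,4) (4,4) (4,4)
{Mid/H/Out/q, Mid/H/Out/s} → row (0,2) (2,8) (6,3) (4,4) (4,4) (4,4)
{Lo/T/Stay/q, Lo/T/Stay/s, Lo/T/Out/q, Lo/T/Out/s, Lo/H/Stay/q, Lo/H/Stay/s, Lo/H/Out/q, Lo/H/Out/s} → row (3,2) (3,2) (3,2) (4,4) (4,4) (4,4)
{Hi/T/Stay/q, Hi/T/Stay/s, Hi/T/Out/q, Hi/T/Out/s, Hi/H/Stay/q, Hi/H/Stay/s, Hi/H/Out/q, Hi/H/Out/s} → row (3,6) (3,6) (3,6) (4,4) (4,4) (4,4)
That's 8 distinct rows out of 24 strategies.

8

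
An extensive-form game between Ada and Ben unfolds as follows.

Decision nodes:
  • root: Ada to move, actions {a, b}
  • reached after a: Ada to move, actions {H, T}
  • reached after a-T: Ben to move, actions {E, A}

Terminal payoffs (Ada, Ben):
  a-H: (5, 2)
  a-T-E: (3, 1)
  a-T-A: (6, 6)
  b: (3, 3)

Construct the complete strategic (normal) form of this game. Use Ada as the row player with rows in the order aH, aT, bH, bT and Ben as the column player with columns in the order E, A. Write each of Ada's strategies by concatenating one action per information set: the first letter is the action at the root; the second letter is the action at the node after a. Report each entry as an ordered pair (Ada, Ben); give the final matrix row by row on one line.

aH: (5,2) (5,2) | aT: (3,1) (6,6) | bH: (3,3) (3,3) | bT: (3,3) (3,3)

Row aH: E→(5,2), A→(5,2)
Row aT: E→(3,1), A→(6,6)
Row bH: E→(3,3), A→(3,3)
Row bT: E→(3,3), A→(3,3)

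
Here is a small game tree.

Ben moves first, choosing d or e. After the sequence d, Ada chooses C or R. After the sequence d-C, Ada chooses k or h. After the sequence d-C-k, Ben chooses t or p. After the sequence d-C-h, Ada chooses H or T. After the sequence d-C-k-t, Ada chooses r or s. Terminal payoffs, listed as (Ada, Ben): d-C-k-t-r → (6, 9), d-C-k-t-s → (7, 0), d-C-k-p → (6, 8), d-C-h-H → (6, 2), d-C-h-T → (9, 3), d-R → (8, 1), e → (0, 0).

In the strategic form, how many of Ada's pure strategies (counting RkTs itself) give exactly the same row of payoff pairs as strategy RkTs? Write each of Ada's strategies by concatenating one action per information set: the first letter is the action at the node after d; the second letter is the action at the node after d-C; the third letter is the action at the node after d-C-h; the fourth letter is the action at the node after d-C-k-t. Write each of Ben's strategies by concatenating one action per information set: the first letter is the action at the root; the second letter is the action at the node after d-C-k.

Row for RkTs (columns dt, dp, et, ep): (8,1) (8,1) (0,0) (0,0).
Under RkTs, Ada's choice at the node after d-C and at the node after d-C-h and at the node after d-C-k-t can never be reached regardless of what Ben does, so varying those choices leaves every outcome unchanged.
Holding the reachable choices fixed and varying the unreachable ones freely already gives 2 × 2 × 2 = 8 equivalent strategies.
No other strategy reproduces this row, so those 8 are the full class: RkHr, RkHs, RkTr, RkTs, RhHr, RhHs, RhTr, RhTs.

8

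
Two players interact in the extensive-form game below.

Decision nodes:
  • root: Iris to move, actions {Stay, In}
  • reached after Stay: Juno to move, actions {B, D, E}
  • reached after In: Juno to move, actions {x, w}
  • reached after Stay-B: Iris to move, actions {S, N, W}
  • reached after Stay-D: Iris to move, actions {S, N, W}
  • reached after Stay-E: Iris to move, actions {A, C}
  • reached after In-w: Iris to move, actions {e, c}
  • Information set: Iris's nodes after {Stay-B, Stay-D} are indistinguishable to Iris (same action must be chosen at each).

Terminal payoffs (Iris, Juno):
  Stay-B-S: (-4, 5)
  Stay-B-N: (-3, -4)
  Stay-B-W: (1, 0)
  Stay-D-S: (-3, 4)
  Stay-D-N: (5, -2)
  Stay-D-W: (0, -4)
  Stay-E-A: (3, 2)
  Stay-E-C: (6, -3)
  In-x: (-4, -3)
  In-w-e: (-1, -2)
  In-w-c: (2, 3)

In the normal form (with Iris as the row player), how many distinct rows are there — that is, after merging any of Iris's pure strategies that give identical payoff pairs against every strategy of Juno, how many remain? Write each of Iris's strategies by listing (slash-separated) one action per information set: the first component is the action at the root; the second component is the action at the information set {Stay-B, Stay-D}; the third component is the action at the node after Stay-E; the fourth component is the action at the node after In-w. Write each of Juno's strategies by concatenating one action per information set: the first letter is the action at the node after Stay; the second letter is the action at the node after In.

Iris has 24 pure strategies: Stay/S/A/e, Stay/S/A/c, Stay/S/C/e, Stay/S/C/c, Stay/N/A/e, Stay/N/A/c, Stay/N/C/e, Stay/N/C/c, Stay/W/A/e, Stay/W/A/c, Stay/W/C/e, Stay/W/C/c, In/S/A/e, In/S/A/c, In/S/C/e, In/S/C/c, In/N/A/e, In/N/A/c, In/N/C/e, In/N/C/c, In/W/A/e, In/W/A/c, In/W/C/e, In/W/C/c. Columns: Bx, Bw, Dx, Dw, Ex, Ew.
{Stay/S/A/e, Stay/S/A/c} → row (-4,5) (-4,5) (-3,4) (-3,4) (3,2) (3,2)
{Stay/S/C/e, Stay/S/C/c} → row (-4,5) (-4,5) (-3,4) (-3,4) (6,-3) (6,-3)
{Stay/N/A/e, Stay/N/A/c} → row (-3,-4) (-3,-4) (5,-2) (5,-2) (3,2) (3,2)
{Stay/N/C/e, Stay/N/C/c} → row (-3,-4) (-3,-4) (5,-2) (5,-2) (6,-3) (6,-3)
{Stay/W/A/e, Stay/W/A/c} → row (1,0) (1,0) (0,-4) (0,-4) (3,2) (3,2)
{Stay/W/C/e, Stay/W/C/c} → row (1,0) (1,0) (0,-4) (0,-4) (6,-3) (6,-3)
{In/S/A/e, In/S/C/e, In/N/A/e, In/N/C/e, In/W/A/e, In/W/C/e} → row (-4,-3) (-1,-2) (-4,-3) (-1,-2) (-4,-3) (-1,-2)
{In/S/A/c, In/S/C/c, In/N/A/c, In/N/C/c, In/W/A/c, In/W/C/c} → row (-4,-3) (2,3) (-4,-3) (2,3) (-4,-3) (2,3)
That's 8 distinct rows out of 24 strategies.

8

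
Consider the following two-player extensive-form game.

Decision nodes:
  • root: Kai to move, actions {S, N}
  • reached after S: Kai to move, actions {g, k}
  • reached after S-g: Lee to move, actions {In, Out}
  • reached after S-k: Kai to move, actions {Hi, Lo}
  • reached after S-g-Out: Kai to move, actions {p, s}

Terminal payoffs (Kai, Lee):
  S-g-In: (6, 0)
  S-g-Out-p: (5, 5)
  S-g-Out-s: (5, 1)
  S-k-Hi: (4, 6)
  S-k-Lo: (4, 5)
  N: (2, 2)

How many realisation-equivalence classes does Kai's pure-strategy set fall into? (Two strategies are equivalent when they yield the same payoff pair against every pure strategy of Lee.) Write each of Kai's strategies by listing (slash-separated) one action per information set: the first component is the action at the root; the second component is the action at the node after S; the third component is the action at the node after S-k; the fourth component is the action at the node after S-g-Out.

5

Kai has 16 pure strategies: S/g/Hi/p, S/g/Hi/s, S/g/Lo/p, S/g/Lo/s, S/k/Hi/p, S/k/Hi/s, S/k/Lo/p, S/k/Lo/s, N/g/Hi/p, N/g/Hi/s, N/g/Lo/p, N/g/Lo/s, N/k/Hi/p, N/k/Hi/s, N/k/Lo/p, N/k/Lo/s. Columns: In, Out.
{S/g/Hi/p, S/g/Lo/p} → row (6,0) (5,5)
{S/g/Hi/s, S/g/Lo/s} → row (6,0) (5,1)
{S/k/Hi/p, S/k/Hi/s} → row (4,6) (4,6)
{S/k/Lo/p, S/k/Lo/s} → row (4,5) (4,5)
{N/g/Hi/p, N/g/Hi/s, N/g/Lo/p, N/g/Lo/s, N/k/Hi/p, N/k/Hi/s, N/k/Lo/p, N/k/Lo/s} → row (2,2) (2,2)
That's 5 distinct rows out of 16 strategies.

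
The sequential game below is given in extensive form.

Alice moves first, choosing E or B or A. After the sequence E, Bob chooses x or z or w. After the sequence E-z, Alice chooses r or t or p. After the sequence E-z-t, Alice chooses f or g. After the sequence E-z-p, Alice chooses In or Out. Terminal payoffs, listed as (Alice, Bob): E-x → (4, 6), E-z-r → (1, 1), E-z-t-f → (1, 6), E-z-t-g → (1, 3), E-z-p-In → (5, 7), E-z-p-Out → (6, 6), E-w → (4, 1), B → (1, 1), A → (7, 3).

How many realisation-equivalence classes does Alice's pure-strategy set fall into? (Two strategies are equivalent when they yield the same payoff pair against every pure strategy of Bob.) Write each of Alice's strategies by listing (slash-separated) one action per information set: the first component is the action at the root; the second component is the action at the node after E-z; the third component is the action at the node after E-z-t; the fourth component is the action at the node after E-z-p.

7

Alice has 36 pure strategies: E/r/f/In, E/r/f/Out, E/r/g/In, E/r/g/Out, E/t/f/In, E/t/f/Out, E/t/g/In, E/t/g/Out, E/p/f/In, E/p/f/Out, E/p/g/In, E/p/g/Out, B/r/f/In, B/r/f/Out, B/r/g/In, B/r/g/Out, B/t/f/In, B/t/f/Out, B/t/g/In, B/t/g/Out, B/p/f/In, B/p/f/Out, B/p/g/In, B/p/g/Out, A/r/f/In, A/r/f/Out, A/r/g/In, A/r/g/Out, A/t/f/In, A/t/f/Out, A/t/g/In, A/t/g/Out, A/p/f/In, A/p/f/Out, A/p/g/In, A/p/g/Out. Columns: x, z, w.
{E/r/f/In, E/r/f/Out, E/r/g/In, E/r/g/Out} → row (4,6) (1,1) (4,1)
{E/t/f/In, E/t/f/Out} → row (4,6) (1,6) (4,1)
{E/t/g/In, E/t/g/Out} → row (4,6) (1,3) (4,1)
{E/p/f/In, E/p/g/In} → row (4,6) (5,7) (4,1)
{E/p/f/Out, E/p/g/Out} → row (4,6) (6,6) (4,1)
{B/r/f/In, B/r/f/Out, B/r/g/In, B/r/g/Out, B/t/f/In, B/t/f/Out, B/t/g/In, B/t/g/Out, B/p/f/In, B/p/f/Out, B/p/g/In, B/p/g/Out} → row (1,1) (1,1) (1,1)
{A/r/f/In, A/r/f/Out, A/r/g/In, A/r/g/Out, A/t/f/In, A/t/f/Out, A/t/g/In, A/t/g/Out, A/p/f/In, A/p/f/Out, A/p/g/In, A/p/g/Out} → row (7,3) (7,3) (7,3)
That's 7 distinct rows out of 36 strategies.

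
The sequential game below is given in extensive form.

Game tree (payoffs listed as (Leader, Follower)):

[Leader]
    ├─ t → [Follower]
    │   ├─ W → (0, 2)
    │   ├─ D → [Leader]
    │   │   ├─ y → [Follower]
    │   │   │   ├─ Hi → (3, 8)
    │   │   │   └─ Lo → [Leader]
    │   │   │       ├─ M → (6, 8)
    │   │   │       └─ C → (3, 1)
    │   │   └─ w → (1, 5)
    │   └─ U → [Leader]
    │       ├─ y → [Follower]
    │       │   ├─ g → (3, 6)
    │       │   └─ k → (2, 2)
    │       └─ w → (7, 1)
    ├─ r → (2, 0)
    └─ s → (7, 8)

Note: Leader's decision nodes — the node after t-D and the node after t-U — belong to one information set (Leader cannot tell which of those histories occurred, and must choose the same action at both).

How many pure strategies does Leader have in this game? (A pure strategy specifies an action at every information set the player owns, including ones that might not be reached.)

Leader owns the root with actions {t, r, s} — three choices.
Leader owns the information set {t-D, t-U} with actions {y, w} — two choices.
Leader owns the node after t-D-y-Lo with actions {M, C} — two choices.
A pure strategy fixes one action at each information set independently, so the count is the product 3 × 2 × 2 = 12.
(For reference, Follower has 12 pure strategies, giving a 12×12 normal-form matrix.)

12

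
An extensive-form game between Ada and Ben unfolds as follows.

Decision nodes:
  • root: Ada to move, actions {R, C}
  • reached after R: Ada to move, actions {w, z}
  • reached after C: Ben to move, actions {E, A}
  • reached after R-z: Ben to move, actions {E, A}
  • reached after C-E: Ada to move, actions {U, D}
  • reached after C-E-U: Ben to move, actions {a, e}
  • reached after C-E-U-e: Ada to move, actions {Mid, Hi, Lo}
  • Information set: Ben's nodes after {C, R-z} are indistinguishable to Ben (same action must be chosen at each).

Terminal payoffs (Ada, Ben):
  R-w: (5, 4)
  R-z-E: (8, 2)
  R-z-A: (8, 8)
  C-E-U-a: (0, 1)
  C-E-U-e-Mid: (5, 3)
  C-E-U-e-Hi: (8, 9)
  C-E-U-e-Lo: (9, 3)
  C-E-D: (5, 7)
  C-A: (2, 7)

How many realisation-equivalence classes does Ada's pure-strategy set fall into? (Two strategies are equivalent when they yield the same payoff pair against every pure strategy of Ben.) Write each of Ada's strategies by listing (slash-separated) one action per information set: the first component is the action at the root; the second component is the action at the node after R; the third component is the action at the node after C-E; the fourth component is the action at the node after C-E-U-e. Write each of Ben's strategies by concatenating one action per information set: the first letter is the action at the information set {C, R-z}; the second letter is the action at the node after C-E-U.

Ada has 24 pure strategies: R/w/U/Mid, R/w/U/Hi, R/w/U/Lo, R/w/D/Mid, R/w/D/Hi, R/w/D/Lo, R/z/U/Mid, R/z/U/Hi, R/z/U/Lo, R/z/D/Mid, R/z/D/Hi, R/z/D/Lo, C/w/U/Mid, C/w/U/Hi, C/w/U/Lo, C/w/D/Mid, C/w/D/Hi, C/w/D/Lo, C/z/U/Mid, C/z/U/Hi, C/z/U/Lo, C/z/D/Mid, C/z/D/Hi, C/z/D/Lo. Columns: Ea, Ee, Aa, Ae.
{R/w/U/Mid, R/w/U/Hi, R/w/U/Lo, R/w/D/Mid, R/w/D/Hi, R/w/D/Lo} → row (5,4) (5,4) (5,4) (5,4)
{R/z/U/Mid, R/z/U/Hi, R/z/U/Lo, R/z/D/Mid, R/z/D/Hi, R/z/D/Lo} → row (8,2) (8,2) (8,8) (8,8)
{C/w/U/Mid, C/z/U/Mid} → row (0,1) (5,3) (2,7) (2,7)
{C/w/U/Hi, C/z/U/Hi} → row (0,1) (8,9) (2,7) (2,7)
{C/w/U/Lo, C/z/U/Lo} → row (0,1) (9,3) (2,7) (2,7)
{C/w/D/Mid, C/w/D/Hi, C/w/D/Lo, C/z/D/Mid, C/z/D/Hi, C/z/D/Lo} → row (5,7) (5,7) (2,7) (2,7)
That's 6 distinct rows out of 24 strategies.

6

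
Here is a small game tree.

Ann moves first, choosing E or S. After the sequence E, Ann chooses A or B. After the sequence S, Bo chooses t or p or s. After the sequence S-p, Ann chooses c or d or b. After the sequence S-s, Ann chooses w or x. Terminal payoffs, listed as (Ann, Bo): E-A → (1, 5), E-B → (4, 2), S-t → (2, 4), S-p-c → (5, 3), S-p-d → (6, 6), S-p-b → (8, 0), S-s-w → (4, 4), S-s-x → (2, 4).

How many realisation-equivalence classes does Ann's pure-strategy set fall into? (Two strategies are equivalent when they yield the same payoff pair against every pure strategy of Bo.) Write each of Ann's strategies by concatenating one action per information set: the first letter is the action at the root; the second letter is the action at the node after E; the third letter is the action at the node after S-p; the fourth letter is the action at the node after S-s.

8

Ann has 24 pure strategies: EAcw, EAcx, EAdw, EAdx, EAbw, EAbx, EBcw, EBcx, EBdw, EBdx, EBbw, EBbx, SAcw, SAcx, SAdw, SAdx, SAbw, SAbx, SBcw, SBcx, SBdw, SBdx, SBbw, SBbx. Columns: t, p, s.
{EAcw, EAcx, EAdw, EAdx, EAbw, EAbx} → row (1,5) (1,5) (1,5)
{EBcw, EBcx, EBdw, EBdx, EBbw, EBbx} → row (4,2) (4,2) (4,2)
{SAcw, SBcw} → row (2,4) (5,3) (4,4)
{SAcx, SBcx} → row (2,4) (5,3) (2,4)
{SAdw, SBdw} → row (2,4) (6,6) (4,4)
{SAdx, SBdx} → row (2,4) (6,6) (2,4)
{SAbw, SBbw} → row (2,4) (8,0) (4,4)
{SAbx, SBbx} → row (2,4) (8,0) (2,4)
That's 8 distinct rows out of 24 strategies.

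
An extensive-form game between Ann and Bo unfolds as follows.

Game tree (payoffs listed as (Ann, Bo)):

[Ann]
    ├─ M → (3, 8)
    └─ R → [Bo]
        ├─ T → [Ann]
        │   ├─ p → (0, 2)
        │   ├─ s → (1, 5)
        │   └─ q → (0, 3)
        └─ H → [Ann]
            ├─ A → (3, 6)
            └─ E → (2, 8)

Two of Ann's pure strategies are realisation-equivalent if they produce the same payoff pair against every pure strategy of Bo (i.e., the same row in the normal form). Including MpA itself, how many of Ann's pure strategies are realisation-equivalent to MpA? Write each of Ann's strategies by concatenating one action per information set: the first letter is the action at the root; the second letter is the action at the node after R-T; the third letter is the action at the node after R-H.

Row for MpA (columns T, H): (3,8) (3,8).
Under MpA, Ann's choice at the node after R-T and at the node after R-H can never be reached regardless of what Bo does, so varying those choices leaves every outcome unchanged.
Holding the reachable choices fixed and varying the unreachable ones freely already gives 3 × 2 = 6 equivalent strategies.
No other strategy reproduces this row, so those 6 are the full class: MpA, MpE, MsA, MsE, MqA, MqE.

6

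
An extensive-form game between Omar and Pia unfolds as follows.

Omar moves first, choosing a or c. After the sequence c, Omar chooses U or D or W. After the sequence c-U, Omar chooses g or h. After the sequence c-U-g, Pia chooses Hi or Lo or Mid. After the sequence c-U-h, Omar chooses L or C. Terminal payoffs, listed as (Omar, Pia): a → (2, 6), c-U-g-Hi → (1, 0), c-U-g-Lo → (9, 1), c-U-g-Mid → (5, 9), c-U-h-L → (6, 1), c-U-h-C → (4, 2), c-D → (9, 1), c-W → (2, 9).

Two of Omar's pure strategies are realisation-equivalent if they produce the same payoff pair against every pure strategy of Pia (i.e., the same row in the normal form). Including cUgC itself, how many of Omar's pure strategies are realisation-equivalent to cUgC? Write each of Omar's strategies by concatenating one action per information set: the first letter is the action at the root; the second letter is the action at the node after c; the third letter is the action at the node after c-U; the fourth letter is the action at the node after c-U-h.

Row for cUgC (columns Hi, Lo, Mid): (1,0) (9,1) (5,9).
Under cUgC, Omar's choice at the node after c-U-h can never be reached regardless of what Pia does, so varying those choices leaves every outcome unchanged.
Holding the reachable choices fixed and varying the unreachable one freely already gives 2 equivalent strategies.
No other strategy reproduces this row, so those 2 are the full class: cUgL, cUgC.

2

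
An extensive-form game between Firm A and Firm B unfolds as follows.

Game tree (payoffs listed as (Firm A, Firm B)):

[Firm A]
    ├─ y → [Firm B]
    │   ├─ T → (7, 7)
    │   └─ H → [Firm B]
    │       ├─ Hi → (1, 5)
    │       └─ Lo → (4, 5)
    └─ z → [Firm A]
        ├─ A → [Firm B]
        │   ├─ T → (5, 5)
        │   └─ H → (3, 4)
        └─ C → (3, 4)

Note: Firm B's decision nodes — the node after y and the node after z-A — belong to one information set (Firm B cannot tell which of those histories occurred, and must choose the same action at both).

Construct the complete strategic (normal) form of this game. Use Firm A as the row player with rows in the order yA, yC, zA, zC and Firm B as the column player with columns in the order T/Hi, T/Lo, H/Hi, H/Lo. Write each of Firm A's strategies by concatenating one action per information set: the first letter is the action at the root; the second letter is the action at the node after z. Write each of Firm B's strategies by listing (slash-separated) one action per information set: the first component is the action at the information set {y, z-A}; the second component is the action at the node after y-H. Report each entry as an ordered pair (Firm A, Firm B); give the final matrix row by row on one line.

Row yA: T/Hi→(7,7), T/Lo→(7,7), H/Hi→(1,5), H/Lo→(4,5)
Row yC: T/Hi→(7,7), T/Lo→(7,7), H/Hi→(1,5), H/Lo→(4,5)
Row zA: T/Hi→(5,5), T/Lo→(5,5), H/Hi→(3,4), H/Lo→(3,4)
Row zC: T/Hi→(3,4), T/Lo→(3,4), H/Hi→(3,4), H/Lo→(3,4)

yA: (7,7) (7,7) (1,5) (4,5) | yC: (7,7) (7,7) (1,5) (4,5) | zA: (5,5) (5,5) (3,4) (3,4) | zC: (3,4) (3,4) (3,4) (3,4)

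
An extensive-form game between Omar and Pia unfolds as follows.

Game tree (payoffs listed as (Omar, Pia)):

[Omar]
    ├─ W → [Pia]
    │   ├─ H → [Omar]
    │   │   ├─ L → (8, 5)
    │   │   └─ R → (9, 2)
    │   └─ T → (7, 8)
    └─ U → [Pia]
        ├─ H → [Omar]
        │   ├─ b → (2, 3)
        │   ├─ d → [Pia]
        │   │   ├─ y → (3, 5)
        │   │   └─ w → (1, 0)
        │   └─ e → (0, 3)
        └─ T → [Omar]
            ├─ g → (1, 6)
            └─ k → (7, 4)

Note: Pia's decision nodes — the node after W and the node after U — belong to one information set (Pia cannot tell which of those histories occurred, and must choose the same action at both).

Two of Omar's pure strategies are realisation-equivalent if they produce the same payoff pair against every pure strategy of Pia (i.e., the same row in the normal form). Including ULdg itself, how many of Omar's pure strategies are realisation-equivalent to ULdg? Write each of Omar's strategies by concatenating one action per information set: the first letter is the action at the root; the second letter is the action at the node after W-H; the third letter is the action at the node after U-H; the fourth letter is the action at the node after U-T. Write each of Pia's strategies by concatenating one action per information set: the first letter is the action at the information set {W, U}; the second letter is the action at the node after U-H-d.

Row for ULdg (columns Hy, Hw, Ty, Tw): (3,5) (1,0) (1,6) (1,6).
Under ULdg, Omar's choice at the node after W-H can never be reached regardless of what Pia does, so varying those choices leaves every outcome unchanged.
Holding the reachable choices fixed and varying the unreachable one freely already gives 2 equivalent strategies.
No other strategy reproduces this row, so those 2 are the full class: ULdg, URdg.

2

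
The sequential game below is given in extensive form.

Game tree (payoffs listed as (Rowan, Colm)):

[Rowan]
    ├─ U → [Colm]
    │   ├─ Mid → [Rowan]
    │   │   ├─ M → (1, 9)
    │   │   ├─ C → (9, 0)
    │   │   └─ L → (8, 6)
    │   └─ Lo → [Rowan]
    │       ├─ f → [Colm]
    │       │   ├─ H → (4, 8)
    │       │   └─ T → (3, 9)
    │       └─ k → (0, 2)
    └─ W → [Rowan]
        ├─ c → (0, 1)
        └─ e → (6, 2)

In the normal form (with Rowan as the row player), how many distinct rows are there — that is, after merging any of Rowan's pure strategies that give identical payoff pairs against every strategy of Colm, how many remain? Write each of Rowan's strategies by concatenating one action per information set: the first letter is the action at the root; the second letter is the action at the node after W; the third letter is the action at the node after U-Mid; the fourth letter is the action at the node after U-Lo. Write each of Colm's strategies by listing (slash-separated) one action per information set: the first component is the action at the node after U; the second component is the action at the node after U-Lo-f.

8

Rowan has 24 pure strategies: UcMf, UcMk, UcCf, UcCk, UcLf, UcLk, UeMf, UeMk, UeCf, UeCk, UeLf, UeLk, WcMf, WcMk, WcCf, WcCk, WcLf, WcLk, WeMf, WeMk, WeCf, WeCk, WeLf, WeLk. Columns: Mid/H, Mid/T, Lo/H, Lo/T.
{UcMf, UeMf} → row (1,9) (1,9) (4,8) (3,9)
{UcMk, UeMk} → row (1,9) (1,9) (0,2) (0,2)
{UcCf, UeCf} → row (9,0) (9,0) (4,8) (3,9)
{UcCk, UeCk} → row (9,0) (9,0) (0,2) (0,2)
{UcLf, UeLf} → row (8,6) (8,6) (4,8) (3,9)
{UcLk, UeLk} → row (8,6) (8,6) (0,2) (0,2)
{WcMf, WcMk, WcCf, WcCk, WcLf, WcLk} → row (0,1) (0,1) (0,1) (0,1)
{WeMf, WeMk, WeCf, WeCk, WeLf, WeLk} → row (6,2) (6,2) (6,2) (6,2)
That's 8 distinct rows out of 24 strategies.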